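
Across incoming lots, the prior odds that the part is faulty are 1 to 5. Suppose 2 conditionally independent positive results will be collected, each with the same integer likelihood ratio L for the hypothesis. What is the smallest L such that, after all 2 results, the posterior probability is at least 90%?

Prior odds = 0.2.
Target odds = 0.9/0.1 = 9.
Need L² ≥ 9 ÷ 0.2 = 45.
6² = 36 < 45 ≤ 49 = 7², so L = 7.

7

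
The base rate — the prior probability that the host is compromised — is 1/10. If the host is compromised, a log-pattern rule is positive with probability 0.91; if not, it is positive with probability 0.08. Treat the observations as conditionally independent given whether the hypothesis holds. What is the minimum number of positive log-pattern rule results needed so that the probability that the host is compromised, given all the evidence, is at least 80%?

Prior odds = 0.1/0.9 = 1/9.
Likelihood ratio of a positive = 0.91/0.08 = 11.375.
Target posterior odds = 0.8/0.2 = 4.
Require 11.375ⁿ ≥ 4 ÷ (1/9) = 36.
11.375¹ = 11.375 falls short of 36 but 11.375² = 129.390625 reaches it, so n = 2.

2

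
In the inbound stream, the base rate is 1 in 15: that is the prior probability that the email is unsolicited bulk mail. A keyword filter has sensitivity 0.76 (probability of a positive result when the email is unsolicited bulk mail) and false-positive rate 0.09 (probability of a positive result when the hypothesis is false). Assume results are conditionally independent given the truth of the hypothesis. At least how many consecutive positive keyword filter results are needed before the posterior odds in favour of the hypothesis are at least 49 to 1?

4

Prior odds = (1/15)/(14/15) = 1/14.
Likelihood ratio of a positive result = 0.76/0.09 = 76/9.
Target odds = 49.
Need (1/14) × (76/9)ⁿ ≥ 49, i.e. (76/9)ⁿ ≥ 686.
(76/9)³ = 438976/729 falls short of 686 but (76/9)⁴ = 33362176/6561 reaches it, so n = 4.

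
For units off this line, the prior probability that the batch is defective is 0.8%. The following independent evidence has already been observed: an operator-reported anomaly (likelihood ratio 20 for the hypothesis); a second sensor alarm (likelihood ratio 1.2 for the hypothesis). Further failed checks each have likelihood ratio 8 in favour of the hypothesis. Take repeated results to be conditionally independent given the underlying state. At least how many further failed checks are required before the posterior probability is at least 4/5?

2

Prior odds = 0.008/0.992 = 1/124.
Combined Bayes factor of the evidence already in hand = 20 × 1.2 = 24.
Odds after that evidence = (1/124) × 24 = 6/31.
Target odds = 0.8/0.2 = 4.
Need 8ⁿ ≥ 4 ÷ (6/31) = 62/3.
8¹ = 8 falls short of 62/3 but 8² = 64 reaches it, so n = 2.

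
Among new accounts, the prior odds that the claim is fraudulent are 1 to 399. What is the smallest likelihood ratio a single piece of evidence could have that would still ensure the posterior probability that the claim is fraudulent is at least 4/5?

Prior odds = 1/399.
Target odds = 0.8/0.2 = 4.
Required Bayes factor = 4 ÷ (1/399) = 1596.

1596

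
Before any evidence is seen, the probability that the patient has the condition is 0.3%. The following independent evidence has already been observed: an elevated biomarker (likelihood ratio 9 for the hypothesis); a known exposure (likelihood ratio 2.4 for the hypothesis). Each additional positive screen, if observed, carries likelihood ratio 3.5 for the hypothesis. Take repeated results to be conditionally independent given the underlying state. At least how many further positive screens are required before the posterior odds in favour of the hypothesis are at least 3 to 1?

Prior odds = 0.003/0.997 = 3/997.
Combined Bayes factor of the evidence already in hand = 9 × 2.4 = 21.6.
Odds after that evidence = (3/997) × 21.6 = 324/4985.
Target odds = 3.
Need 3.5ⁿ ≥ 3 ÷ (324/4985) = 4985/108.
3.5³ = 42.875 falls short of 4985/108 but 3.5⁴ = 150.0625 reaches it, so n = 4.

4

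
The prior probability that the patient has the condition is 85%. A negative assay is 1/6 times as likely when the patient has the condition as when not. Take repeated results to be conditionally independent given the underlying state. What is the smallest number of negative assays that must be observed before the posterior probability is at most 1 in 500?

Prior odds = 0.85/0.15 = 17/3.
Likelihood ratio per negative assay = 1/6.
Target posterior odds = 0.002/0.998 = 1/499.
Need (17/3) × (1/6)ⁿ ≤ 1/499, i.e. (1/6)ⁿ ≤ 3/8483.
(1/6)⁴ = 1/1296 is still above 3/8483 but (1/6)⁵ = 1/7776 is at or below it, so n = 5.

5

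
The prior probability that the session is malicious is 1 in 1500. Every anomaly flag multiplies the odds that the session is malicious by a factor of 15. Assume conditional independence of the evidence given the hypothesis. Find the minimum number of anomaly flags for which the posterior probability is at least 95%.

Prior odds = (1/1500)/(1499/1500) = 1/1499.
Likelihood ratio per anomaly flag = 15.
Target posterior odds = 0.95/0.05 = 19.
Require 15ⁿ ≥ 19 ÷ (1/1499) = 28481.
15³ = 3375 falls short of 28481 but 15⁴ = 50625 reaches it, so n = 4.

4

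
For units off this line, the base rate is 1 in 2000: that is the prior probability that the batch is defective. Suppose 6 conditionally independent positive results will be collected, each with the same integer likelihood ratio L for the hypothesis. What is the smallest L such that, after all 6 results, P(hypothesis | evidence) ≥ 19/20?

Prior odds = 0.0005/0.9995 = 1/1999.
Target odds = 0.95/0.05 = 19.
Need L⁶ ≥ 19 ÷ (1/1999) = 37981.
5⁶ = 15625 < 37981 ≤ 46656 = 6⁶, so L = 6.

6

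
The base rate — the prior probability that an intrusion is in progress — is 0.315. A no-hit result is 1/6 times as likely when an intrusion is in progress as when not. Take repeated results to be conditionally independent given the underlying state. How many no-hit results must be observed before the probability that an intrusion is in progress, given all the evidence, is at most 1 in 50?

2

Prior odds = 0.315/0.685 = 63/137.
Likelihood ratio per no-hit result = 1/6.
Target odds: 0.02 ÷ 0.98 = 1/49.
Require (1/6)ⁿ ≤ 1/49 ÷ (63/137) = 137/3087.
(1/6)¹ = 1/6 is still above 137/3087 but (1/6)² = 1/36 is at or below it, so n = 2.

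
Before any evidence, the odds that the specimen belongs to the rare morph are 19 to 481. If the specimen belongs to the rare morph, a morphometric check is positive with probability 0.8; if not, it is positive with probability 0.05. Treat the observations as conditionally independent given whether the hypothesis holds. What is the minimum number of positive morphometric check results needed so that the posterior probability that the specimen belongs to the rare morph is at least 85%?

Prior odds = 19/481.
Likelihood ratio of a positive = 0.8/0.05 = 16.
Target odds: 0.85 ÷ 0.15 = 17/3.
Require 16ⁿ ≥ 17/3 ÷ (19/481) = 8177/57.
16¹ = 16 falls short of 8177/57 but 16² = 256 reaches it, so n = 2.

2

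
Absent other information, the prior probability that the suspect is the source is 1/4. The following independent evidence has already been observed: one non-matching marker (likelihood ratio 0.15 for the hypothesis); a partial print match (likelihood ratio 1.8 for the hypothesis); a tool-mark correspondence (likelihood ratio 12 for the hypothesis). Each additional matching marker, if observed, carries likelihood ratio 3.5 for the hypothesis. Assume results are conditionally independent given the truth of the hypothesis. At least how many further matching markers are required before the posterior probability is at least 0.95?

Prior odds = 0.25/0.75 = 1/3.
Combined Bayes factor of the evidence already in hand = 0.15 × 1.8 × 12 = 3.24.
Odds after that evidence = (1/3) × 3.24 = 1.08.
Target odds = 0.95/0.05 = 19.
Need 3.5ⁿ ≥ 19 ÷ 1.08 = 475/27.
3.5² = 12.25 falls short of 475/27 but 3.5³ = 42.875 reaches it, so n = 3.

3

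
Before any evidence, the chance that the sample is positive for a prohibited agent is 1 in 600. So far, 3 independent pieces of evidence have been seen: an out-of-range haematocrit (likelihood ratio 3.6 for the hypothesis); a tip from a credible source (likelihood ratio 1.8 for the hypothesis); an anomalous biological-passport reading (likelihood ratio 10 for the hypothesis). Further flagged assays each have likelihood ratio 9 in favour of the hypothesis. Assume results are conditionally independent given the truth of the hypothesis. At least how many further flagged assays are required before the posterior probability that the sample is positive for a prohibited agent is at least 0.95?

3

Prior odds = (1/600)/(599/600) = 1/599.
Combined Bayes factor of the evidence already in hand = 3.6 × 1.8 × 10 = 64.8.
Odds after that evidence = (1/599) × 64.8 = 324/2995.
Target odds = 0.95/0.05 = 19.
Need 9ⁿ ≥ 19 ÷ (324/2995) = 56905/324.
9² = 81 falls short of 56905/324 but 9³ = 729 reaches it, so n = 3.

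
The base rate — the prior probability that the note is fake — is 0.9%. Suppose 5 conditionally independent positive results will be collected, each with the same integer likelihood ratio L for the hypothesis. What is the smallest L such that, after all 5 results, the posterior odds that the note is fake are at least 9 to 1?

4

Prior odds = 0.009/0.991 = 9/991.
Target odds = 9.
Need L⁵ ≥ 9 ÷ (9/991) = 991.
3⁵ = 243 < 991 ≤ 1024 = 4⁵, so L = 4.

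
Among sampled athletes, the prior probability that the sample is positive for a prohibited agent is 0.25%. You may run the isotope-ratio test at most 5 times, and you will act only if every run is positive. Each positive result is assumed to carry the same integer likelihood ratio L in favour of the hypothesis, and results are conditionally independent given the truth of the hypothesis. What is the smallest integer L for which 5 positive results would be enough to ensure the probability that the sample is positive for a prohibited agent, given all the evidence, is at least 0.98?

Prior odds = 0.0025/0.9975 = 1/399.
Target odds = 0.98/0.02 = 49.
Need L⁵ ≥ 49 ÷ (1/399) = 19551.
7⁵ = 16807 < 19551 ≤ 32768 = 8⁵, so L = 8.

8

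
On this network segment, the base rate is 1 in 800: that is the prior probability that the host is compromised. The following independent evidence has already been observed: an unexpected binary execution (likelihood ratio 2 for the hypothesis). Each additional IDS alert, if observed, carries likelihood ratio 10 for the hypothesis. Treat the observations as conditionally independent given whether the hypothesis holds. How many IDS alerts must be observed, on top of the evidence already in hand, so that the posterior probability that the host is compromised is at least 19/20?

4

Prior odds = 0.00125/0.99875 = 1/799.
Bayes factor of the evidence already in hand = 2.
Odds after that evidence = (1/799) × 2 = 2/799.
Target odds = 0.95/0.05 = 19.
Need 10ⁿ ≥ 19 ÷ (2/799) = 7590.5.
10³ = 1000 falls short of 7590.5 but 10⁴ = 10000 reaches it, so n = 4.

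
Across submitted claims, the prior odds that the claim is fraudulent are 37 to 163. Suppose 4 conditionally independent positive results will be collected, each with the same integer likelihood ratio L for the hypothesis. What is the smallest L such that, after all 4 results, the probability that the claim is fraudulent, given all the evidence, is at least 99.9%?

Prior odds = 37/163.
Target odds = 0.999/0.001 = 999.
Need L⁴ ≥ 999 ÷ (37/163) = 4401.
8⁴ = 4096 < 4401 ≤ 6561 = 9⁴, so L = 9.

9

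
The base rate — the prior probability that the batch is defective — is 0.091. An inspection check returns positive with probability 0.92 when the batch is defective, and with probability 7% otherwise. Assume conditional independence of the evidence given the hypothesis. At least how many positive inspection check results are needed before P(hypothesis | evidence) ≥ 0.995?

3

Prior odds = 0.091/0.909 = 91/909.
Likelihood ratio of a positive result = 0.92/0.07 = 92/7.
Target posterior odds = 0.995/0.005 = 199.
Need (91/909) × (92/7)ⁿ ≥ 199, i.e. (92/7)ⁿ ≥ 180891/91.
(92/7)² = 8464/49 falls short of 180891/91 but (92/7)³ = 778688/343 reaches it, so n = 3.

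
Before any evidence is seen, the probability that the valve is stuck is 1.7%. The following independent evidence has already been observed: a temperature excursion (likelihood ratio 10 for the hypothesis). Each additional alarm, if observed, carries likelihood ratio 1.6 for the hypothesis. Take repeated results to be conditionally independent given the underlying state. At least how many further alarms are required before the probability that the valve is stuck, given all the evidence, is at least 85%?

Prior odds = 0.017/0.983 = 17/983.
Bayes factor of the evidence already in hand = 10.
Odds after that evidence = (17/983) × 10 = 170/983.
Target odds = 0.85/0.15 = 17/3.
Need 1.6ⁿ ≥ 17/3 ÷ (170/983) = 983/30.
1.6⁷ = 2097152/78125 falls short of 983/30 but 1.6⁸ = 16777216/390625 reaches it, so n = 8.

8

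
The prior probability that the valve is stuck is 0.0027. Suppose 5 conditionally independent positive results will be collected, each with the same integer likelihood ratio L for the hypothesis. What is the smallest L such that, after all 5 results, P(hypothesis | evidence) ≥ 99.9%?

Prior odds = 0.0027/0.9973 = 27/9973.
Target odds = 0.999/0.001 = 999.
Need L⁵ ≥ 999 ÷ (27/9973) = 369001.
12⁵ = 248832 < 369001 ≤ 371293 = 13⁵, so L = 13.

13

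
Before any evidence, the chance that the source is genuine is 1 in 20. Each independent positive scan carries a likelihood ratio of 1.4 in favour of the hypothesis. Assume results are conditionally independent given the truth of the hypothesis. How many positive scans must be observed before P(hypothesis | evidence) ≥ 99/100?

Prior odds: 0.05 ÷ 0.95 = 1/19.
Likelihood ratio per positive scan = 1.4.
Target posterior odds = 0.99/0.01 = 99.
Require 1.4ⁿ ≥ 99 ÷ (1/19) = 1881.
1.4²² ≈1639.9 falls short of 1881 but 1.4²³ ≈2295.86 reaches it, so n = 23.

23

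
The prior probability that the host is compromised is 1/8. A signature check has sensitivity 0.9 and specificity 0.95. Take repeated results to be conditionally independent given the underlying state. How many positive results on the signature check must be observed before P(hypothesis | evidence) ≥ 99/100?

3

Prior odds: 0.125 ÷ 0.875 = 1/7.
False-positive rate = 1 − 0.95 = 0.05; likelihood ratio of a positive = 0.9/0.05 = 18.
Target odds: 0.99 ÷ 0.01 = 99.
Require 18ⁿ ≥ 99 ÷ (1/7) = 693.
18² = 324 falls short of 693 but 18³ = 5832 reaches it, so n = 3.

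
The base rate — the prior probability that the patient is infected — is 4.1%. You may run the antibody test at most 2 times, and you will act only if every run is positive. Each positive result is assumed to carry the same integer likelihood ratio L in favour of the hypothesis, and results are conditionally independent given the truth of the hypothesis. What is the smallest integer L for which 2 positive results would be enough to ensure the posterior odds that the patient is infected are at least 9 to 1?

Prior odds = 0.041/0.959 = 41/959.
Target odds = 9.
Need L² ≥ 9 ÷ (41/959) = 8631/41.
14² = 196 < 8631/41 ≤ 225 = 15², so L = 15.

15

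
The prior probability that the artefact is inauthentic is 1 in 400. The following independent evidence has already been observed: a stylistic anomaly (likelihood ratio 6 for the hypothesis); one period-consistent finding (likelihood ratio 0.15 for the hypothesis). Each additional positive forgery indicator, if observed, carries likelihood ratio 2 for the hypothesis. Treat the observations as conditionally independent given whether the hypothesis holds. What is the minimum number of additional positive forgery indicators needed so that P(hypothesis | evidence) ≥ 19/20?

Prior odds = 0.0025/0.9975 = 1/399.
Combined Bayes factor of the evidence already in hand = 6 × 0.15 = 0.9.
Odds after that evidence = (1/399) × 0.9 = 3/1330.
Target odds = 0.95/0.05 = 19.
Need 2ⁿ ≥ 19 ÷ (3/1330) = 25270/3.
2¹³ = 8192 falls short of 25270/3 but 2¹⁴ = 16384 reaches it, so n = 14.

14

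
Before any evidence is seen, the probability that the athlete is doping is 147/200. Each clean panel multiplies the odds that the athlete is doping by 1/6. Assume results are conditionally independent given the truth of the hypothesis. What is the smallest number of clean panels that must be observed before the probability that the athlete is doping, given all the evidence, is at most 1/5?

2

Prior odds = 0.735/0.265 = 147/53.
Likelihood ratio per clean panel = 1/6.
Target odds: 0.2 ÷ 0.8 = 0.25.
Need (147/53) × (1/6)ⁿ ≤ 0.25, i.e. (1/6)ⁿ ≤ 53/588.
(1/6)¹ = 1/6 is still above 53/588 but (1/6)² = 1/36 is at or below it, so n = 2.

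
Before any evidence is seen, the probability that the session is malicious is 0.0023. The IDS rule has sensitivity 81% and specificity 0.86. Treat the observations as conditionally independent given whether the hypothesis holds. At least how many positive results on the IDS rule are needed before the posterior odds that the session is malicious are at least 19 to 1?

6

Prior odds: 0.0023 ÷ 0.9977 = 23/9977.
False-positive rate = 1 − 0.86 = 0.14; likelihood ratio of a positive = 0.81/0.14 = 81/14.
Target odds = 19.
Require (81/14)ⁿ ≥ 19 ÷ (23/9977) = 189563/23.
(81/14)⁵ ≈6483.13 falls short of 189563/23 but (81/14)⁶ ≈37509.6 reaches it, so n = 6.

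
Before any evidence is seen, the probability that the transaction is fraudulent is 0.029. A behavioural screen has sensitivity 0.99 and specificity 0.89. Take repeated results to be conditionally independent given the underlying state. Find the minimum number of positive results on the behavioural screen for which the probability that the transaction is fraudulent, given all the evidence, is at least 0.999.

5

Prior odds = 0.029/0.971 = 29/971.
False-positive rate = 1 − 0.89 = 0.11; likelihood ratio of a positive = 0.99/0.11 = 9.
Target odds: 0.999 ÷ 0.001 = 999.
Need (29/971) × 9ⁿ ≥ 999, i.e. 9ⁿ ≥ 970029/29.
9⁴ = 6561 falls short of 970029/29 but 9⁵ = 59049 reaches it, so n = 5.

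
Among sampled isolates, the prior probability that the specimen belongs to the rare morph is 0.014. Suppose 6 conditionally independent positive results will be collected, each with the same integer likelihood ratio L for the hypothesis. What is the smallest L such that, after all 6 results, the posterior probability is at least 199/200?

5

Prior odds = 0.014/0.986 = 7/493.
Target odds = 0.995/0.005 = 199.
Need L⁶ ≥ 199 ÷ (7/493) = 98107/7.
4⁶ = 4096 < 98107/7 ≤ 15625 = 5⁶, so L = 5.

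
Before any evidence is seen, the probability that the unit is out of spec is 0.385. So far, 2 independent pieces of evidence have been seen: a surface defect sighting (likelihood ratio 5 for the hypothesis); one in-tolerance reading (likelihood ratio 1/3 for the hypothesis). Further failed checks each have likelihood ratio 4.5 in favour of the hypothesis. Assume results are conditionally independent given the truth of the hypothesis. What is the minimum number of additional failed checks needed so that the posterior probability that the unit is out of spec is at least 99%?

4

Prior odds = 0.385/0.615 = 77/123.
Combined Bayes factor of the evidence already in hand = 5 × (1/3) = 5/3.
Odds after that evidence = (77/123) × 5/3 = 385/369.
Target odds = 0.99/0.01 = 99.
Need 4.5ⁿ ≥ 99 ÷ (385/369) = 3321/35.
4.5³ = 91.125 falls short of 3321/35 but 4.5⁴ = 410.0625 reaches it, so n = 4.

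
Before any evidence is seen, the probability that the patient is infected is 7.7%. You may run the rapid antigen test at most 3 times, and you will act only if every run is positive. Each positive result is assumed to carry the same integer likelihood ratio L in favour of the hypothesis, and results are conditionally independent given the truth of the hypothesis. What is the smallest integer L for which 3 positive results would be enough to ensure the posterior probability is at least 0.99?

11

Prior odds = 0.077/0.923 = 77/923.
Target odds = 0.99/0.01 = 99.
Need L³ ≥ 99 ÷ (77/923) = 8307/7.
10³ = 1000 < 8307/7 ≤ 1331 = 11³, so L = 11.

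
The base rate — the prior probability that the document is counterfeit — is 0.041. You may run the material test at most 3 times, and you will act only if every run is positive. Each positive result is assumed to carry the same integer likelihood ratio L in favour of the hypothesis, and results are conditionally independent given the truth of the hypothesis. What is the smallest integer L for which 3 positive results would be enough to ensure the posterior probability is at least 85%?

6

Prior odds = 0.041/0.959 = 41/959.
Target odds = 0.85/0.15 = 17/3.
Need L³ ≥ 17/3 ÷ (41/959) = 16303/123.
5³ = 125 < 16303/123 ≤ 216 = 6³, so L = 6.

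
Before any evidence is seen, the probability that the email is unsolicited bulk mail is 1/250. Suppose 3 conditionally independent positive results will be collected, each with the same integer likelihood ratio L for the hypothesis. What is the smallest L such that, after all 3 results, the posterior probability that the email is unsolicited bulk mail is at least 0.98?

Prior odds = 0.004/0.996 = 1/249.
Target odds = 0.98/0.02 = 49.
Need L³ ≥ 49 ÷ (1/249) = 12201.
23³ = 12167 < 12201 ≤ 13824 = 24³, so L = 24.

24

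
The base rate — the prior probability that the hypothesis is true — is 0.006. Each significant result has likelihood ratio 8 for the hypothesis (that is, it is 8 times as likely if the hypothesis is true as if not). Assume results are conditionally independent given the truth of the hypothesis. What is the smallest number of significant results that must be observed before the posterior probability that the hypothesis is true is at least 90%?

4

Prior odds: 0.006 ÷ 0.994 = 3/497.
Likelihood ratio per significant result = 8.
Target posterior odds = 0.9/0.1 = 9.
Need (3/497) × 8ⁿ ≥ 9, i.e. 8ⁿ ≥ 1491.
8³ = 512 falls short of 1491 but 8⁴ = 4096 reaches it, so n = 4.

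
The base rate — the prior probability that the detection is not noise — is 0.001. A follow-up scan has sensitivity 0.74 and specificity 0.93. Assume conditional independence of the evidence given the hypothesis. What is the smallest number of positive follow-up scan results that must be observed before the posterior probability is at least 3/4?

Prior odds: 0.001 ÷ 0.999 = 1/999.
False-positive rate = 1 − 0.93 = 0.07; likelihood ratio of a positive = 0.74/0.07 = 74/7.
Target posterior odds = 0.75/0.25 = 3.
Need (1/999) × (74/7)ⁿ ≥ 3, i.e. (74/7)ⁿ ≥ 2997.
(74/7)³ = 405224/343 falls short of 2997 but (74/7)⁴ = 29986576/2401 reaches it, so n = 4.

4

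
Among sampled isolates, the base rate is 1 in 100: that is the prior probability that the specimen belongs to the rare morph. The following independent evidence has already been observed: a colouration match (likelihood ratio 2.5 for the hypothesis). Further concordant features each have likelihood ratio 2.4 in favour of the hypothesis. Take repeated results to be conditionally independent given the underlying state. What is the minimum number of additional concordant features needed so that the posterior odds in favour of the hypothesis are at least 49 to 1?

9

Prior odds = 0.01/0.99 = 1/99.
Bayes factor of the evidence already in hand = 2.5.
Odds after that evidence = (1/99) × 2.5 = 5/198.
Target odds = 49.
Need 2.4ⁿ ≥ 49 ÷ (5/198) = 1940.4.
2.4⁸ = 429981696/390625 falls short of 1940.4 but 2.4⁹ ≈2641.81 reaches it, so n = 9.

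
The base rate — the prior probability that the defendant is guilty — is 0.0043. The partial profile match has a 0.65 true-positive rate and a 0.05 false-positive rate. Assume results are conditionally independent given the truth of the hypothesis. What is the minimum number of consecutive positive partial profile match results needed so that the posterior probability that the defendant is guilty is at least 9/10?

3

Prior odds = 0.0043/0.9957 = 43/9957.
Likelihood ratio of a positive result = 0.65/0.05 = 13.
Target posterior odds = 0.9/0.1 = 9.
Require 13ⁿ ≥ 9 ÷ (43/9957) = 89613/43.
13² = 169 falls short of 89613/43 but 13³ = 2197 reaches it, so n = 3.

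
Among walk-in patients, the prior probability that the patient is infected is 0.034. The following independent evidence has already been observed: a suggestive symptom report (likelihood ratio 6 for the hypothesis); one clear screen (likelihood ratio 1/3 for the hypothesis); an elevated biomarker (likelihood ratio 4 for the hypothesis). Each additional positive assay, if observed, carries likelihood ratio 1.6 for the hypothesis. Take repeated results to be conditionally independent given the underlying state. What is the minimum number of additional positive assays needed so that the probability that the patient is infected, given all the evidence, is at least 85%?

7

Prior odds = 0.034/0.966 = 17/483.
Combined Bayes factor of the evidence already in hand = 6 × (1/3) × 4 = 8.
Odds after that evidence = (17/483) × 8 = 136/483.
Target odds = 0.85/0.15 = 17/3.
Need 1.6ⁿ ≥ 17/3 ÷ (136/483) = 20.125.
1.6⁶ = 262144/15625 falls short of 20.125 but 1.6⁷ = 2097152/78125 reaches it, so n = 7.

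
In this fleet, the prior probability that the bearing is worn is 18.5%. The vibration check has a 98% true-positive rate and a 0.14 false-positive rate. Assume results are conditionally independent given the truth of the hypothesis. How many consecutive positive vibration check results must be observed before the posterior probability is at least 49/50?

Prior odds: 0.185 ÷ 0.815 = 37/163.
Likelihood ratio of a positive result = 0.98/0.14 = 7.
Target posterior odds = 0.98/0.02 = 49.
Need (37/163) × 7ⁿ ≥ 49, i.e. 7ⁿ ≥ 7987/37.
7² = 49 falls short of 7987/37 but 7³ = 343 reaches it, so n = 3.

3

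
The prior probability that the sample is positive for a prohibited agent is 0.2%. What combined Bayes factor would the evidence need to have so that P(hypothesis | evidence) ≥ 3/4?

Prior odds = 0.002/0.998 = 1/499.
Target odds = 0.75/0.25 = 3.
Required Bayes factor = 3 ÷ (1/499) = 1497.

1497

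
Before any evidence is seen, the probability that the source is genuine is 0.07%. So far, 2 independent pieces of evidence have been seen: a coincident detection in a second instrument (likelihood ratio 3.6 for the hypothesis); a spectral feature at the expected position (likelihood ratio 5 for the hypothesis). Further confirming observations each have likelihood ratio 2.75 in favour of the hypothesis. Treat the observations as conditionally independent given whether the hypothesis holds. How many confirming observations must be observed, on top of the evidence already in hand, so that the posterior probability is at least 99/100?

9

Prior odds = 0.0007/0.9993 = 7/9993.
Combined Bayes factor of the evidence already in hand = 3.6 × 5 = 18.
Odds after that evidence = (7/9993) × 18 = 42/3331.
Target odds = 0.99/0.01 = 99.
Need 2.75ⁿ ≥ 99 ÷ (42/3331) = 109923/14.
2.75⁸ = 214358881/65536 falls short of 109923/14 but 2.75⁹ ≈8994.86 reaches it, so n = 9.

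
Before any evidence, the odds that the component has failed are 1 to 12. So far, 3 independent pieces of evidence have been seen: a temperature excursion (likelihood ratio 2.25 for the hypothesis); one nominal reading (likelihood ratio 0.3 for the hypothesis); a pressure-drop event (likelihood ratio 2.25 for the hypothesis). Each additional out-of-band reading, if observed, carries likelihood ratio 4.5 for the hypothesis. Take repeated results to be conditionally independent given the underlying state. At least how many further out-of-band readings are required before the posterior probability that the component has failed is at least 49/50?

4

Prior odds = 1/12.
Combined Bayes factor of the evidence already in hand = 2.25 × 0.3 × 2.25 = 1.51875.
Odds after that evidence = (1/12) × 1.51875 = 0.1265625.
Target odds = 0.98/0.02 = 49.
Need 4.5ⁿ ≥ 49 ÷ 0.1265625 = 31360/81.
4.5³ = 91.125 falls short of 31360/81 but 4.5⁴ = 410.0625 reaches it, so n = 4.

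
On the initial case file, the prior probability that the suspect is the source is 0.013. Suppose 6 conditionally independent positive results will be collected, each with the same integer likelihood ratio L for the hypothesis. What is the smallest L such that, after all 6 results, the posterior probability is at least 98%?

Prior odds = 0.013/0.987 = 13/987.
Target odds = 0.98/0.02 = 49.
Need L⁶ ≥ 49 ÷ (13/987) = 48363/13.
3⁶ = 729 < 48363/13 ≤ 4096 = 4⁶, so L = 4.

4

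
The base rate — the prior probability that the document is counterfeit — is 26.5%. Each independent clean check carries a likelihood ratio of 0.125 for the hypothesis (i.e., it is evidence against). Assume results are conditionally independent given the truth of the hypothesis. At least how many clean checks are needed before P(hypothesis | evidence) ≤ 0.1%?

3

Prior odds: 0.265 ÷ 0.735 = 53/147.
Likelihood ratio per clean check = 0.125.
Target posterior odds = 0.001/0.999 = 1/999.
Need (53/147) × 0.125ⁿ ≤ 1/999, i.e. 0.125ⁿ ≤ 49/17649.
0.125² = 0.015625 is still above 49/17649 but 0.125³ = 0.001953125 is at or below it, so n = 3.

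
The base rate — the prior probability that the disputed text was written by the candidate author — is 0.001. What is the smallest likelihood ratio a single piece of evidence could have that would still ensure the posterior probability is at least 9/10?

Prior odds = 0.001/0.999 = 1/999.
Target odds = 0.9/0.1 = 9.
Required Bayes factor = 9 ÷ (1/999) = 8991.

8991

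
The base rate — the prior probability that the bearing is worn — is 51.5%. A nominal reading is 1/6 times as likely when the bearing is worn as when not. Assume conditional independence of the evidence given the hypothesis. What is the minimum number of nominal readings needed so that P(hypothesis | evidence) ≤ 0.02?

Prior odds: 0.515 ÷ 0.485 = 103/97.
Likelihood ratio per nominal reading = 1/6.
Target posterior odds = 0.02/0.98 = 1/49.
Require (1/6)ⁿ ≤ 1/49 ÷ (103/97) = 97/5047.
(1/6)² = 1/36 is still above 97/5047 but (1/6)³ = 1/216 is at or below it, so n = 3.

3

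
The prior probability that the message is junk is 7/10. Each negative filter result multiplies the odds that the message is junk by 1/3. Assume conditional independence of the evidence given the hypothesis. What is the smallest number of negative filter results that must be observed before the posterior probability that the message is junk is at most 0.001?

Prior odds: 0.7 ÷ 0.3 = 7/3.
Likelihood ratio per negative filter result = 1/3.
Target posterior odds = 0.001/0.999 = 1/999.
Need (7/3) × (1/3)ⁿ ≤ 1/999, i.e. (1/3)ⁿ ≤ 1/2331.
(1/3)⁷ = 1/2187 is still above 1/2331 but (1/3)⁸ = 1/6561 is at or below it, so n = 8.

8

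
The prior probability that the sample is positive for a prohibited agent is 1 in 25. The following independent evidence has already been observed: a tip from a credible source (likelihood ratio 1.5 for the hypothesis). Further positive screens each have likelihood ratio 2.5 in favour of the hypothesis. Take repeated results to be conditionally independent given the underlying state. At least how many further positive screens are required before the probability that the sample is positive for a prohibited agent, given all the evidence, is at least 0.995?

9

Prior odds = 0.04/0.96 = 1/24.
Bayes factor of the evidence already in hand = 1.5.
Odds after that evidence = (1/24) × 1.5 = 0.0625.
Target odds = 0.995/0.005 = 199.
Need 2.5ⁿ ≥ 199 ÷ 0.0625 = 3184.
2.5⁸ = 390625/256 falls short of 3184 but 2.5⁹ = 1953125/512 reaches it, so n = 9.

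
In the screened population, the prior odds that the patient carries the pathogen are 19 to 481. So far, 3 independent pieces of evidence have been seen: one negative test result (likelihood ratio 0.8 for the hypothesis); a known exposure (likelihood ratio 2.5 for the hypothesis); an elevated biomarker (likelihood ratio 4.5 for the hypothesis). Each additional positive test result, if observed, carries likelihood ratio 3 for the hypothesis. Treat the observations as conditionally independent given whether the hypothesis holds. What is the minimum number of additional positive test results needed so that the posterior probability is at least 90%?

3

Prior odds = 19/481.
Combined Bayes factor of the evidence already in hand = 0.8 × 2.5 × 4.5 = 9.
Odds after that evidence = (19/481) × 9 = 171/481.
Target odds = 0.9/0.1 = 9.
Need 3ⁿ ≥ 9 ÷ (171/481) = 481/19.
3² = 9 falls short of 481/19 but 3³ = 27 reaches it, so n = 3.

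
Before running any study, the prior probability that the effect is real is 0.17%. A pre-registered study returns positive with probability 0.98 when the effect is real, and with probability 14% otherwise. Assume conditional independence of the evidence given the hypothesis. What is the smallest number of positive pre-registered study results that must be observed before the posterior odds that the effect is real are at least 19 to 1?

5

Prior odds: 0.0017 ÷ 0.9983 = 17/9983.
Likelihood ratio of a positive result = 0.98/0.14 = 7.
Target odds = 19.
Require 7ⁿ ≥ 19 ÷ (17/9983) = 189677/17.
7⁴ = 2401 falls short of 189677/17 but 7⁵ = 16807 reaches it, so n = 5.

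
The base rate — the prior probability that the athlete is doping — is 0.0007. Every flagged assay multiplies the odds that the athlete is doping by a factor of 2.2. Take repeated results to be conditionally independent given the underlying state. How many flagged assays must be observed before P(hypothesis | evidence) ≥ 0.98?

15

Prior odds = 0.0007/0.9993 = 7/9993.
Likelihood ratio per flagged assay = 2.2.
Target odds: 0.98 ÷ 0.02 = 49.
Need (7/9993) × 2.2ⁿ ≥ 49, i.e. 2.2ⁿ ≥ 69951.
2.2¹⁴ ≈62218.2 falls short of 69951 but 2.2¹⁵ ≈136880 reaches it, so n = 15.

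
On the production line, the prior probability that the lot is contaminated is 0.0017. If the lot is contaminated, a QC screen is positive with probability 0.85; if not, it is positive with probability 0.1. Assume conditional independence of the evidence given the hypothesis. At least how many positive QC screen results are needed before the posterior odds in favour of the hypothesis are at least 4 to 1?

4

Prior odds = 0.0017/0.9983 = 17/9983.
Likelihood ratio of a positive = 0.85/0.1 = 8.5.
Target odds = 4.
Require 8.5ⁿ ≥ 4 ÷ (17/9983) = 39932/17.
8.5³ = 614.125 falls short of 39932/17 but 8.5⁴ = 5220.0625 reaches it, so n = 4.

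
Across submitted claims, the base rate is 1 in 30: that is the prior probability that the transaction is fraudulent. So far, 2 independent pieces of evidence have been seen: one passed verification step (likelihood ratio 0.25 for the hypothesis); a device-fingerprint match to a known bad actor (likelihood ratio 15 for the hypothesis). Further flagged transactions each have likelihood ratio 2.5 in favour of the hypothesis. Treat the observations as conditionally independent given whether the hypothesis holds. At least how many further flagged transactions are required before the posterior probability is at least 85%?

5

Prior odds = (1/30)/(29/30) = 1/29.
Combined Bayes factor of the evidence already in hand = 0.25 × 15 = 3.75.
Odds after that evidence = (1/29) × 3.75 = 15/116.
Target odds = 0.85/0.15 = 17/3.
Need 2.5ⁿ ≥ 17/3 ÷ (15/116) = 1972/45.
2.5⁴ = 39.0625 falls short of 1972/45 but 2.5⁵ = 97.65625 reaches it, so n = 5.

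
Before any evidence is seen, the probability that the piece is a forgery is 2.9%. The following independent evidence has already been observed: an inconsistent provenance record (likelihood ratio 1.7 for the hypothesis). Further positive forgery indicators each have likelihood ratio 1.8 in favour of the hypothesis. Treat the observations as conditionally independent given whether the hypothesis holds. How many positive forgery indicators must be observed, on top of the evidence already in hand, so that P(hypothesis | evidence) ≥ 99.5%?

15

Prior odds = 0.029/0.971 = 29/971.
Bayes factor of the evidence already in hand = 1.7.
Odds after that evidence = (29/971) × 1.7 = 493/9710.
Target odds = 0.995/0.005 = 199.
Need 1.8ⁿ ≥ 199 ÷ (493/9710) = 1932290/493.
1.8¹⁴ ≈3748.13 falls short of 1932290/493 but 1.8¹⁵ ≈6746.64 reaches it, so n = 15.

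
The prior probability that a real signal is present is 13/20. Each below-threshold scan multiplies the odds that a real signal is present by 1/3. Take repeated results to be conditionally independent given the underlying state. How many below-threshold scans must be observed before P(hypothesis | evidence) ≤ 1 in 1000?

Prior odds = 0.65/0.35 = 13/7.
Likelihood ratio per below-threshold scan = 1/3.
Target odds: 0.001 ÷ 0.999 = 1/999.
Need (13/7) × (1/3)ⁿ ≤ 1/999, i.e. (1/3)ⁿ ≤ 7/12987.
(1/3)⁶ = 1/729 is still above 7/12987 but (1/3)⁷ = 1/2187 is at or below it, so n = 7.

7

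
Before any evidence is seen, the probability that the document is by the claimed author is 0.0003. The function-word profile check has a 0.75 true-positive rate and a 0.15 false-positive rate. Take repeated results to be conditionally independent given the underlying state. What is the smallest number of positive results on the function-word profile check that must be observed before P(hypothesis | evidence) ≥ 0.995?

Prior odds: 0.0003 ÷ 0.9997 = 3/9997.
Likelihood ratio of a positive result = 0.75/0.15 = 5.
Target odds: 0.995 ÷ 0.005 = 199.
Require 5ⁿ ≥ 199 ÷ (3/9997) = 1989403/3.
5⁸ = 390625 falls short of 1989403/3 but 5⁹ = 1953125 reaches it, so n = 9.

9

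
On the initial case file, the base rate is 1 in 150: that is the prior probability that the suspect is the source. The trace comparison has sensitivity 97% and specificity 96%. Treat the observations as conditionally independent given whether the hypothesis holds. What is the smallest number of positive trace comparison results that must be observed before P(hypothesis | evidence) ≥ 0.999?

Prior odds: (1/150) ÷ (149/150) = 1/149.
False-positive rate = 1 − 0.96 = 0.04; likelihood ratio of a positive = 0.97/0.04 = 24.25.
Target odds: 0.999 ÷ 0.001 = 999.
Need (1/149) × 24.25ⁿ ≥ 999, i.e. 24.25ⁿ ≥ 148851.
24.25³ = 912673/64 falls short of 148851 but 24.25⁴ = 88529281/256 reaches it, so n = 4.

4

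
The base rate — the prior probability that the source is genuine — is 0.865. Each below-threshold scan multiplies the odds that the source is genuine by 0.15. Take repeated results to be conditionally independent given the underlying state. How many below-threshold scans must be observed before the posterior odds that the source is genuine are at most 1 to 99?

4

Prior odds = 0.865/0.135 = 173/27.
Likelihood ratio per below-threshold scan = 0.15.
Target odds = 1/99.
Require 0.15ⁿ ≤ 1/99 ÷ (173/27) = 3/1903.
0.15³ = 0.003375 is still above 3/1903 but 0.15⁴ = 81/160000 is at or below it, so n = 4.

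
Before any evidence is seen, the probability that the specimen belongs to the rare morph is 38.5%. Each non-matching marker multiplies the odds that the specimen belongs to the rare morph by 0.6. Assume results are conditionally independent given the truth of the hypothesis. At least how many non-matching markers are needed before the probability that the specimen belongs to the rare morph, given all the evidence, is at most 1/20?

5

Prior odds: 0.385 ÷ 0.615 = 77/123.
Likelihood ratio per non-matching marker = 0.6.
Target posterior odds = 0.05/0.95 = 1/19.
Need (77/123) × 0.6ⁿ ≤ 1/19, i.e. 0.6ⁿ ≤ 123/1463.
0.6⁴ = 0.1296 is still above 123/1463 but 0.6⁵ = 0.07776 is at or below it, so n = 5.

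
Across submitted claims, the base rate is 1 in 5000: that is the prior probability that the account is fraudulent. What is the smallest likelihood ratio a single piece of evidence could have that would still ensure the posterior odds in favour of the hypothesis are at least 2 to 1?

Prior odds = 0.0002/0.9998 = 1/4999.
Target odds = 2.
Required Bayes factor = 2 ÷ (1/4999) = 9998.

9998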